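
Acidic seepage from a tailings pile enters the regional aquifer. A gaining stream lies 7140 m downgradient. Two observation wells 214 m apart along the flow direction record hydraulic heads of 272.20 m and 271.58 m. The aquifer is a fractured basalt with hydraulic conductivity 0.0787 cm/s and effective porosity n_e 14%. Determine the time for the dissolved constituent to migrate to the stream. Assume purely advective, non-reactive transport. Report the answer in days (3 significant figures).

Hydraulic gradient i = (272.20 − 271.58) / 214 = 0.62 / 214 = 0.002897
K = 0.0787 cm/s × 864 = 68.00 m/d
Darcy flux q = K·i = 68.00 × 0.002897 = 0.1970 m/d
Average linear velocity = 0.1970 / 0.14 = 1.407 m/d
t = L / v = 7140 / 1.407 = 5074 d

5070 days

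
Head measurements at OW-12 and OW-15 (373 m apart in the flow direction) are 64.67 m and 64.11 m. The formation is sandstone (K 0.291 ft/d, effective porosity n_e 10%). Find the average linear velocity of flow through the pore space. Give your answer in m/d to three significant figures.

0.00133 m/d

Hydraulic gradient i = (64.67 − 64.11) / 373 = 0.56 / 373 = 0.001501
K = 0.291 ft/d × 0.3048 = 0.08870 m/d
Specific discharge q = 0.08870 × 0.001501 = 1.332e-4 m/d
Average linear velocity = 1.332e-4 / 0.10 = 0.001332 m/d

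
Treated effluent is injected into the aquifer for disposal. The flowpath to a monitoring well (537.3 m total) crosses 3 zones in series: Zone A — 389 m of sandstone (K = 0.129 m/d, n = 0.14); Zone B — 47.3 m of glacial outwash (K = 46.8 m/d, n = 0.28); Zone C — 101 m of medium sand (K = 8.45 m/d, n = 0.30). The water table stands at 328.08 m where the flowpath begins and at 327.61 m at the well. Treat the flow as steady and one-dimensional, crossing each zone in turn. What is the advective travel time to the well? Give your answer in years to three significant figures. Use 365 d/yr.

1730 years

Total head drop ΔH = 328.08 − 327.61 = 0.47 m
Steady 1-D flow in series ⇒ the Darcy flux q is identical in every zone and the zone head losses add (resistances L/K in series).
Σ(L/K) = 389/0.129 + 47.3/46.8 + 101/8.45 = 3016 + 1.011 + 11.95 = 3028 d
q = ΔH / Σ(L/K) = 0.47 / 3028 = 1.552e-4 m/d (same in every zone)
Zone A: v = q/n = 1.552e-4/0.14 = 0.001109 m/d → t_A = 389/0.001109 = 350900 d
Zone B: v = q/n = 1.552e-4/0.28 = 5.543e-4 m/d → t_B = 47.3/5.543e-4 = 85340 d
Zone C: v = q/n = 1.552e-4/0.30 = 5.173e-4 m/d → t_C = 101/5.173e-4 = 195200 d
Total t = 350900 + 85340 + 195200 = 631500 d
   = 631500 / 365 = 1730 yr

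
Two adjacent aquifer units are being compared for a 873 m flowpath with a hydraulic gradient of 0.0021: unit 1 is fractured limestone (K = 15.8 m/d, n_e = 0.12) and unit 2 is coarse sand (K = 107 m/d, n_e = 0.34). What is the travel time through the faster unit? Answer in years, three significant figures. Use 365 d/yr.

Unit 1 (fractured limestone): v = 15.8×0.0021/0.12 = 0.2765 m/d, t = 873/0.2765 = 3157 d
Unit 2 (coarse sand): v = 107×0.0021/0.34 = 0.6609 m/d, t = 873/0.6609 = 1321 d
Faster: 1321 d / 365 = 3.62 yr

3.62 years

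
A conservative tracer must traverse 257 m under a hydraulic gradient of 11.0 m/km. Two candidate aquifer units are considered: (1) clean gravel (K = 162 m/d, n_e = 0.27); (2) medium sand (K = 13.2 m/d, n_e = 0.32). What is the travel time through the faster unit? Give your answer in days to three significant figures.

Unit 1 (clean gravel): v = 162×0.011/0.27 = 6.600 m/d, t = 257/6.600 = 38.94 d
Unit 2 (medium sand): v = 13.2×0.011/0.32 = 0.4538 m/d, t = 257/0.4538 = 566.4 d
Faster unit: t = 38.9 d

38.9 days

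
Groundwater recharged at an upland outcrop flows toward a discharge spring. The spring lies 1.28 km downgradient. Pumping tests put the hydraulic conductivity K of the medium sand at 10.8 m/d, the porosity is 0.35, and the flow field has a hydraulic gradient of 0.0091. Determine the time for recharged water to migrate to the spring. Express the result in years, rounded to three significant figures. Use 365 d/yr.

Darcy flux q = K·i = 10.8 × 0.0091 = 0.09828 m/d
Average linear velocity = 0.09828 / 0.35 = 0.2808 m/d
L = 1.28 km = 1280 m
t = L / v = 1280 / 0.2808 = 4558 d
   = 4558 / 365 = 12.5 yr

12.5 years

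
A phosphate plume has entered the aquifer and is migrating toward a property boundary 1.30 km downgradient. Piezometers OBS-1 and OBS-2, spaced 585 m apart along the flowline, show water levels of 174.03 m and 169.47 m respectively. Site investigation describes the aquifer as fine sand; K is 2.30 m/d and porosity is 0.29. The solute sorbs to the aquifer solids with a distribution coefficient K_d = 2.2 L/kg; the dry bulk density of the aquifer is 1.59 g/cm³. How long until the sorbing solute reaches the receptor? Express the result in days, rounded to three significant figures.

275000 days

Hydraulic gradient i = (174.03 − 169.47) / 585 = 4.56 / 585 = 0.007795
Darcy flux q = K·i = 2.30 × 0.007795 = 0.01793 m/d
Average linear velocity = 0.01793 / 0.29 = 0.06182 m/d
Retardation R = 1 + ρ_b·K_d/n = 1 + 1.59×2.2/0.29 = 13.06
Contaminant velocity v_c = v/R = 0.06182/13.06 = 0.004733 m/d
L = 1.30 km = 1300 m
t = L/v_c = 1300/0.004733 = 274700 d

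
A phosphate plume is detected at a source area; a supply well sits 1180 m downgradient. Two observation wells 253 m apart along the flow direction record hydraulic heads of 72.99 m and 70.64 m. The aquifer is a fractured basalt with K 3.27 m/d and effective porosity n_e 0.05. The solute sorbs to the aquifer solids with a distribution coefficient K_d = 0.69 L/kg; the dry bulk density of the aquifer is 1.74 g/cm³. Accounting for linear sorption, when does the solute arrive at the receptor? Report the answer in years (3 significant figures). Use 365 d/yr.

133 years

Hydraulic gradient i = (72.99 − 70.64) / 253 = 2.35 / 253 = 0.009289
Specific discharge q = 3.27 × 0.009289 = 0.03037 m/d
v_s = q/n_e = 0.03037/0.05 = 0.6075 m/d
Retardation R = 1 + ρ_b·K_d/n = 1 + 1.74×0.69/0.05 = 25.01
Contaminant velocity v_c = v/R = 0.6075/25.01 = 0.02429 m/d
t = L/v_c = 1180/0.02429 = 48590 d
   = 48590/365 = 133 yr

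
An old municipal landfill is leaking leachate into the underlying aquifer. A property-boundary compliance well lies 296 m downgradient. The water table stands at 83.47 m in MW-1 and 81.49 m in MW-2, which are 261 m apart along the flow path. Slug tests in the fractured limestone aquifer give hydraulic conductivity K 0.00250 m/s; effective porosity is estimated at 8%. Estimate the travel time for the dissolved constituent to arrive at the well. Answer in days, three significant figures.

14.5 days

Hydraulic gradient i = (83.47 − 81.49) / 261 = 1.98 / 261 = 0.007586
K = 0.00250 m/s × 86400 s/d = 216.0 m/d
Specific discharge q = 216.0 × 0.007586 = 1.639 m/d
v_s = q/n_e = 1.639/0.08 = 20.48 m/d
t = L / v = 296 / 20.48 = 14.45 d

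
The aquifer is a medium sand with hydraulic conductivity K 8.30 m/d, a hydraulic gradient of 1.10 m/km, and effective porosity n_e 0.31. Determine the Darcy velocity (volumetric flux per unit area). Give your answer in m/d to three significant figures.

0.00913 m/d

Darcy flux q = K·i = 8.30 × 0.0011 = 0.009130 m/d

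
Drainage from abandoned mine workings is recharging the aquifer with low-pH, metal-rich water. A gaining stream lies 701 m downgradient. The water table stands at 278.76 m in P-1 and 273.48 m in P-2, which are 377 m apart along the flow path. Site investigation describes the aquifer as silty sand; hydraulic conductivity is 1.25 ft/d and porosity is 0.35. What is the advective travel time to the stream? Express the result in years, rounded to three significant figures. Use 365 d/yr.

Hydraulic gradient i = (278.76 − 273.48) / 377 = 5.28 / 377 = 0.01401
K = 1.25 ft/d × 0.3048 = 0.3810 m/d
q = Ki = 0.3810 × 0.01401 = 0.005336 m/d
v_s = q/n_e = 0.005336/0.35 = 0.01525 m/d
t = L / v = 701 / 0.01525 = 45980 d
   = 45980 / 365 = 126 yr

126 years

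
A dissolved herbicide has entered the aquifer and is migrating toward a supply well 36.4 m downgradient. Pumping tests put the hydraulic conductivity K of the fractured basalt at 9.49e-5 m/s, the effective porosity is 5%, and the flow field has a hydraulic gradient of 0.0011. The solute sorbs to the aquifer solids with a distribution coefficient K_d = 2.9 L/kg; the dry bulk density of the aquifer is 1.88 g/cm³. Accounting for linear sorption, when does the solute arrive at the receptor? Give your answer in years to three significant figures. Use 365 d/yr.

60.8 years

K = 9.49e-5 m/s × 86400 s/d = 8.199 m/d
Darcy flux q = K·i = 8.199 × 0.0011 = 0.009019 m/d
v_s = q/n_e = 0.009019/0.05 = 0.1804 m/d
Retardation R = 1 + ρ_b·K_d/n = 1 + 1.88×2.9/0.05 = 110.0
Contaminant velocity v_c = v/R = 0.1804/110.0 = 0.001639 m/d
t = L/v_c = 36.4/0.001639 = 22200 d
   = 22200/365 = 60.8 yr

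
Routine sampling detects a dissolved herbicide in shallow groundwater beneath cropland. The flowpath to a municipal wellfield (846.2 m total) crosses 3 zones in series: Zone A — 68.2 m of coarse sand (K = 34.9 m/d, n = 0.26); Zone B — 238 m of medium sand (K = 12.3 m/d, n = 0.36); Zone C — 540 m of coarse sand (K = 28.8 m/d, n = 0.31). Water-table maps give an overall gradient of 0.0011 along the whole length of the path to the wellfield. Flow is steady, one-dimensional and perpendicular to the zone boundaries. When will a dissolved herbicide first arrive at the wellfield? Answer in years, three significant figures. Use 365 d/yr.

31.9 years

For zones in series the flux q is common to all zones; the equivalent conductivity is the harmonic (thickness-weighted) mean, K_eq = L_total / Σ(L_j/K_j).
Σ(L/K) = 68.2/34.9 + 238/12.3 + 540/28.8 = 1.954 + 19.35 + 18.75 = 40.05 d
K_eq = L_total / Σ(L/K) = 846.2 / 40.05 = 21.13 m/d
q = K_eq · i = 21.13 × 0.0011 = 0.02324 m/d (same in every zone)
Zone A: v = q/n = 0.02324/0.26 = 0.08938 m/d → t_A = 68.2/0.08938 = 763.0 d
Zone B: v = q/n = 0.02324/0.36 = 0.06455 m/d → t_B = 238/0.06455 = 3687 d
Zone C: v = q/n = 0.02324/0.31 = 0.07497 m/d → t_C = 540/0.07497 = 7203 d
Total t = 763.0 + 3687 + 7203 = 11650 d
   = 11650 / 365 = 31.9 yr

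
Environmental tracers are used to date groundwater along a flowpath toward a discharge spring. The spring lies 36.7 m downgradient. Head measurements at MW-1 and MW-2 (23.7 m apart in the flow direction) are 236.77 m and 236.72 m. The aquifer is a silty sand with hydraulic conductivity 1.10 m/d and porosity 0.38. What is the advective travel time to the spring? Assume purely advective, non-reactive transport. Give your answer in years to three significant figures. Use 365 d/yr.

Hydraulic gradient i = (236.77 − 236.72) / 23.7 = 0.05 / 23.7 = 0.002110
Specific discharge q = 1.10 × 0.002110 = 0.002321 m/d
Seepage velocity v = q / n = 0.002321 / 0.38 = 0.006107 m/d
t = L / v = 36.7 / 0.006107 = 6009 d
   = 6009 / 365 = 16.5 yr

16.5 years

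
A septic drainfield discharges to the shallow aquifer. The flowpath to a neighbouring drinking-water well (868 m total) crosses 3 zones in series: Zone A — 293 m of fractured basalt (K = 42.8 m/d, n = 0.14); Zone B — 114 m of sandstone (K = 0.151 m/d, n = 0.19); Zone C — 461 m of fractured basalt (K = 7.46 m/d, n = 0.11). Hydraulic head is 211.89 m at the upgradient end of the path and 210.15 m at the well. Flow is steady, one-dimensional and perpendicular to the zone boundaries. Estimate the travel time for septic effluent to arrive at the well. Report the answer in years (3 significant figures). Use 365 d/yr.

Total head drop ΔH = 211.89 − 210.15 = 1.74 m
Steady 1-D flow in series ⇒ the Darcy flux q is identical in every zone and the zone head losses add (resistances L/K in series).
Σ(L/K) = 293/42.8 + 114/0.151 + 461/7.46 = 6.846 + 755.0 + 61.80 = 823.6 d
q = ΔH / Σ(L/K) = 1.74 / 823.6 = 0.002113 m/d (same in every zone)
Zone A: v = q/n = 0.002113/0.14 = 0.01509 m/d → t_A = 293/0.01509 = 19420 d
Zone B: v = q/n = 0.002113/0.19 = 0.01112 m/d → t_B = 114/0.01112 = 10250 d
Zone C: v = q/n = 0.002113/0.11 = 0.01921 m/d → t_C = 461/0.01921 = 24000 d
Total t = 19420 + 10250 + 24000 = 53670 d
   = 53670 / 365 = 147 yr

147 years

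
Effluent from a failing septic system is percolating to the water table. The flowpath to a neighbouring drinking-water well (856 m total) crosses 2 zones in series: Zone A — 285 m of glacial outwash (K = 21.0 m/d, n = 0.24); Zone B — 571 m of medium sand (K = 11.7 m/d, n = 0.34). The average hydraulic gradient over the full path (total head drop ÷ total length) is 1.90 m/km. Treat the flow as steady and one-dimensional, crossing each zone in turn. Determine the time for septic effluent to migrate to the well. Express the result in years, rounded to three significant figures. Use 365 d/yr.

27.6 years

For zones in series the flux q is common to all zones; the equivalent conductivity is the harmonic (thickness-weighted) mean, K_eq = L_total / Σ(L_j/K_j).
Σ(L/K) = 285/21.0 + 571/11.7 = 13.57 + 48.80 = 62.37 d
K_eq = L_total / Σ(L/K) = 856 / 62.37 = 13.72 m/d
q = K_eq · i = 13.72 × 0.0019 = 0.02607 m/d (same in every zone)
Zone A: v = q/n = 0.02607/0.24 = 0.1086 m/d → t_A = 285/0.1086 = 2623 d
Zone B: v = q/n = 0.02607/0.34 = 0.07669 m/d → t_B = 571/0.07669 = 7446 d
Total t = 2623 + 7446 = 10070 d
   = 10070 / 365 = 27.6 yr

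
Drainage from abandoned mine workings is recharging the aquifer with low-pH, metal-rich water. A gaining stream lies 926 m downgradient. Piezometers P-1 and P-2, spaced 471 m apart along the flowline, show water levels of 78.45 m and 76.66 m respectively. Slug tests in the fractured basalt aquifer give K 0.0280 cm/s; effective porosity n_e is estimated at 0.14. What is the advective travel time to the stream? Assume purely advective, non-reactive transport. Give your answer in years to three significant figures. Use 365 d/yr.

3.86 years

Hydraulic gradient i = (78.45 − 76.66) / 471 = 1.79 / 471 = 0.003800
K = 0.0280 cm/s × 864 = 24.19 m/d
q = Ki = 24.19 × 0.003800 = 0.09194 m/d
Average linear velocity = 0.09194 / 0.14 = 0.6567 m/d
t = L / v = 926 / 0.6567 = 1410 d
   = 1410 / 365 = 3.86 yr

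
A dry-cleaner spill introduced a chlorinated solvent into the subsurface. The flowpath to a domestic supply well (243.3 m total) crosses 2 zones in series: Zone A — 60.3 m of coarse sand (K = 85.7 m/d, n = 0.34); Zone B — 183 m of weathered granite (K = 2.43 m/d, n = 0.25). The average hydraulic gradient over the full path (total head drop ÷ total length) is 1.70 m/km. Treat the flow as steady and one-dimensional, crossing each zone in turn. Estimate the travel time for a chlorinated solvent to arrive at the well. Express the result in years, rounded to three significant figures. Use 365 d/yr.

For zones in series the flux q is common to all zones; the equivalent conductivity is the harmonic (thickness-weighted) mean, K_eq = L_total / Σ(L_j/K_j).
Σ(L/K) = 60.3/85.7 + 183/2.43 = 0.7036 + 75.31 = 76.01 d
K_eq = L_total / Σ(L/K) = 243.3 / 76.01 = 3.201 m/d
q = K_eq · i = 3.201 × 0.0017 = 0.005441 m/d (same in every zone)
Zone A: v = q/n = 0.005441/0.34 = 0.01600 m/d → t_A = 60.3/0.01600 = 3768 d
Zone B: v = q/n = 0.005441/0.25 = 0.02177 m/d → t_B = 183/0.02177 = 8408 d
Total t = 3768 + 8408 = 12180 d
   = 12180 / 365 = 33.4 yr

33.4 years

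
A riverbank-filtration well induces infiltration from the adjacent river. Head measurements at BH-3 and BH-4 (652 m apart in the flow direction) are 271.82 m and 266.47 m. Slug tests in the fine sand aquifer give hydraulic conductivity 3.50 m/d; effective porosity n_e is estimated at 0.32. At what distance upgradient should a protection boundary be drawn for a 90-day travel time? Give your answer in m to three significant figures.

Hydraulic gradient i = (271.82 − 266.47) / 652 = 5.35 / 652 = 0.008206
Specific discharge q = 3.50 × 0.008206 = 0.02872 m/d
Average linear velocity = 0.02872 / 0.32 = 0.08975 m/d
L = v × T = 0.08975 × 90 = 8.077 m

8.08 m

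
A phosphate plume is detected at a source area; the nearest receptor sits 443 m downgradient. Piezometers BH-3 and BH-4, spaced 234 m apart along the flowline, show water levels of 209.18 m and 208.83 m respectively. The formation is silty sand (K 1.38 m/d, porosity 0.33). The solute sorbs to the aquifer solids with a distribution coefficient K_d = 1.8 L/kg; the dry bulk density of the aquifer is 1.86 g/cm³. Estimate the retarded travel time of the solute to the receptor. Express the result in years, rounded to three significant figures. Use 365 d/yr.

2160 years

Hydraulic gradient i = (209.18 − 208.83) / 234 = 0.35 / 234 = 0.001496
q = Ki = 1.38 × 0.001496 = 0.002064 m/d
Average linear velocity = 0.002064 / 0.33 = 0.006255 m/d
Retardation R = 1 + ρ_b·K_d/n = 1 + 1.86×1.8/0.33 = 11.15
Contaminant velocity v_c = v/R = 0.006255/11.15 = 5.612e-4 m/d
t = L/v_c = 443/5.612e-4 = 789400 d
   = 789400/365 = 2160 yr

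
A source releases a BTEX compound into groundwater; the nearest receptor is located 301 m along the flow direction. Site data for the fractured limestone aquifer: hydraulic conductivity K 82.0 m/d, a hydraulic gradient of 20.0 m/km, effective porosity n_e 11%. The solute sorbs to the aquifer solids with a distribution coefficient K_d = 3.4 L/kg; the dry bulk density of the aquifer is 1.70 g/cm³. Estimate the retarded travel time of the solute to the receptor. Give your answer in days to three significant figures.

Darcy flux q = K·i = 82.0 × 0.020 = 1.640 m/d
v = Ki/n = 82.0·0.020/0.11 = 14.91 m/d
Retardation R = 1 + ρ_b·K_d/n = 1 + 1.70×3.4/0.11 = 53.55
Contaminant velocity v_c = v/R = 14.91/53.55 = 0.2784 m/d
t = L/v_c = 301/0.2784 = 1081 d

1080 days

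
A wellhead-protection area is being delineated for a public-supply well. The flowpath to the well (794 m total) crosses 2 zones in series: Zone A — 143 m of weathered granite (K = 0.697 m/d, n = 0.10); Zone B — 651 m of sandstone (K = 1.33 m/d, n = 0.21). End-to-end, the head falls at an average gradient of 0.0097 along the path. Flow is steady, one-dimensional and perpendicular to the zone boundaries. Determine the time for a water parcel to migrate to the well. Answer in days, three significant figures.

Continuity: the same q passes through each zone, so ΔH = q·Σ(L_j/K_j) — the zones act as resistances in series.
Σ(L/K) = 143/0.697 + 651/1.33 = 205.2 + 489.5 = 694.6 d
K_eq = L_total / Σ(L/K) = 794 / 694.6 = 1.143 m/d
q = K_eq · i = 1.143 × 0.0097 = 0.01109 m/d (same in every zone)
Zone A: v = q/n = 0.01109/0.10 = 0.1109 m/d → t_A = 143/0.1109 = 1290 d
Zone B: v = q/n = 0.01109/0.21 = 0.05280 m/d → t_B = 651/0.05280 = 12330 d
Total t = 1290 + 12330 = 13620 d

13600 days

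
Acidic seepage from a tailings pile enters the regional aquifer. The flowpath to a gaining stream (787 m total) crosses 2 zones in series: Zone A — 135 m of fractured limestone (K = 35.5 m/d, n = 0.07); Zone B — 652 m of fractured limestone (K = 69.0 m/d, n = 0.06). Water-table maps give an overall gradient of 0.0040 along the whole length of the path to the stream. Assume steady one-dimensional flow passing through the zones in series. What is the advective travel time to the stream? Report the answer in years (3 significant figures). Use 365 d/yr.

0.560 years

For zones in series the flux q is common to all zones; the equivalent conductivity is the harmonic (thickness-weighted) mean, K_eq = L_total / Σ(L_j/K_j).
Σ(L/K) = 135/35.5 + 652/69.0 = 3.803 + 9.449 = 13.25 d
K_eq = L_total / Σ(L/K) = 787 / 13.25 = 59.39 m/d
q = K_eq · i = 59.39 × 0.0040 = 0.2375 m/d (same in every zone)
Zone A: v = q/n = 0.2375/0.07 = 3.394 m/d → t_A = 135/3.394 = 39.78 d
Zone B: v = q/n = 0.2375/0.06 = 3.959 m/d → t_B = 652/3.959 = 164.7 d
Total t = 39.78 + 164.7 = 204.5 d
   = 204.5 / 365 = 0.560 yr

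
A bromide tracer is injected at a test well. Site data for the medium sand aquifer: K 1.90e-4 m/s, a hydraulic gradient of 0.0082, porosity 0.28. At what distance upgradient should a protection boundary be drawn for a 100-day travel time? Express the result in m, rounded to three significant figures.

K = 1.90e-4 m/s × 86400 s/d = 16.42 m/d
Darcy flux q = K·i = 16.42 × 0.0082 = 0.1346 m/d
Average linear velocity = 0.1346 / 0.28 = 0.4808 m/d
L = v × T = 0.4808 × 100 = 48.08 m

48.1 m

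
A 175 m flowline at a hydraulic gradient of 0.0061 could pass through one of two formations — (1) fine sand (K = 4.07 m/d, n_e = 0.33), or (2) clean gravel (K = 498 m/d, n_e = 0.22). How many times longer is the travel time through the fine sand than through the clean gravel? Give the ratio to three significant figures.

184

Unit 1 (fine sand): v = 4.07×0.0061/0.33 = 0.07523 m/d, t = 175/0.07523 = 2326 d
Unit 2 (clean gravel): v = 498×0.0061/0.22 = 13.81 m/d, t = 175/13.81 = 12.67 d
t(fine sand) / t(clean gravel) = 2326/12.67 = 184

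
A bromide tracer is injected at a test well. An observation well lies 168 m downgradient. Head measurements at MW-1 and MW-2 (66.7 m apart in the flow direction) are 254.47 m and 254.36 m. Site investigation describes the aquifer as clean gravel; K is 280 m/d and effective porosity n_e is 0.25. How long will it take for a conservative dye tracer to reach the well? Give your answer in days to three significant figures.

91.0 days

Hydraulic gradient i = (254.47 − 254.36) / 66.7 = 0.11 / 66.7 = 0.001649
q = Ki = 280 × 0.001649 = 0.4618 m/d
v_s = q/n_e = 0.4618/0.25 = 1.847 m/d
t = L / v = 168 / 1.847 = 90.95 d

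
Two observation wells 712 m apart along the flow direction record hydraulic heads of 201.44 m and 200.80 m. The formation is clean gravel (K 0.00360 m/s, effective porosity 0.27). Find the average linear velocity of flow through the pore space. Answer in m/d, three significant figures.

Hydraulic gradient i = (201.44 − 200.80) / 712 = 0.64 / 712 = 8.989e-4
K = 0.00360 m/s × 86400 s/d = 311.0 m/d
Darcy flux q = K·i = 311.0 × 8.989e-4 = 0.2796 m/d
v_s = q/n_e = 0.2796/0.27 = 1.036 m/d

1.04 m/d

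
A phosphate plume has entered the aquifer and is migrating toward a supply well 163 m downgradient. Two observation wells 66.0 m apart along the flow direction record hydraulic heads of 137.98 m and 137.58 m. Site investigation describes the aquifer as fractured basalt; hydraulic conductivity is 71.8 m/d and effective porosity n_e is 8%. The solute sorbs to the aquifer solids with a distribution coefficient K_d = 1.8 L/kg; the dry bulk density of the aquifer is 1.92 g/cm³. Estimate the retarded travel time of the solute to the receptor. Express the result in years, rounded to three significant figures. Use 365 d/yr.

Hydraulic gradient i = (137.98 − 137.58) / 66.0 = 0.40 / 66.0 = 0.006061
Specific discharge q = 71.8 × 0.006061 = 0.4352 m/d
v = Ki/n = 71.8·0.006061/0.08 = 5.439 m/d
Retardation R = 1 + ρ_b·K_d/n = 1 + 1.92×1.8/0.08 = 44.20
Contaminant velocity v_c = v/R = 5.439/44.20 = 0.1231 m/d
t = L/v_c = 163/0.1231 = 1325 d
   = 1325/365 = 3.63 yr

3.63 years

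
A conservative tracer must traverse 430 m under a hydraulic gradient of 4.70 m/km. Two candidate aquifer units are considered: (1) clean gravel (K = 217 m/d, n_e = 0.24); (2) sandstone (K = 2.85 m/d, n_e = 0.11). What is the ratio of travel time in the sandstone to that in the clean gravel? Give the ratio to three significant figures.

Unit 1 (clean gravel): v = 217×0.0047/0.24 = 4.250 m/d, t = 430/4.250 = 101.2 d
Unit 2 (sandstone): v = 2.85×0.0047/0.11 = 0.1218 m/d, t = 430/0.1218 = 3531 d
t(sandstone) / t(clean gravel) = 3531/101.2 = 34.9

34.9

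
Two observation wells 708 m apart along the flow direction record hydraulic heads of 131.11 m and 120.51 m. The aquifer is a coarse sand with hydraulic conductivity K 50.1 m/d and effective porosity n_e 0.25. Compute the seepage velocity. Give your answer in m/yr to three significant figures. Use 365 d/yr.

Hydraulic gradient i = (131.11 − 120.51) / 708 = 10.60 / 708 = 0.01497
Specific discharge q = 50.1 × 0.01497 = 0.7501 m/d
Seepage velocity v = q / n = 0.7501 / 0.25 = 3.000 m/d
   = 3.000 × 365 = 1100 m/yr

1100 m/yr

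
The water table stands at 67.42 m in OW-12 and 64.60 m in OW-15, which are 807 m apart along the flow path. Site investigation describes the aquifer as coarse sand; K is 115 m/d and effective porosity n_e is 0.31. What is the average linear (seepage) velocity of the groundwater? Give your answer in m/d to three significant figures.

1.30 m/d

Hydraulic gradient i = (67.42 − 64.60) / 807 = 2.82 / 807 = 0.003494
Specific discharge q = 115 × 0.003494 = 0.4019 m/d
Average linear velocity = 0.4019 / 0.31 = 1.296 m/d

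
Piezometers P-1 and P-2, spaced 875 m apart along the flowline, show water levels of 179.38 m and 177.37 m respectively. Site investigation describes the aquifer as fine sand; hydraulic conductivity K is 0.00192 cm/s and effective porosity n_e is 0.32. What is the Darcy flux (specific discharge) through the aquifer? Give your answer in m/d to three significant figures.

0.00381 m/d

Hydraulic gradient i = (179.38 − 177.37) / 875 = 2.01 / 875 = 0.002297
K = 0.00192 cm/s × 864 = 1.659 m/d
q = Ki = 1.659 × 0.002297 = 0.003811 m/d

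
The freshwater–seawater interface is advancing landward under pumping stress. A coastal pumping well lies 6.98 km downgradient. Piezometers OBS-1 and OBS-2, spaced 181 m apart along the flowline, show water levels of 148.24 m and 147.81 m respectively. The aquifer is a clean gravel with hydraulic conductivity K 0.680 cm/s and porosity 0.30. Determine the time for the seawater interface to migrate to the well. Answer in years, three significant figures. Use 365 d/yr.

Hydraulic gradient i = (148.24 − 147.81) / 181 = 0.43 / 181 = 0.002376
K = 0.680 cm/s × 864 = 587.5 m/d
q = Ki = 587.5 × 0.002376 = 1.396 m/d
v_s = q/n_e = 1.396/0.30 = 4.653 m/d
L = 6.98 km = 6980 m
t = L / v = 6980 / 4.653 = 1500 d
   = 1500 / 365 = 4.11 yr

4.11 years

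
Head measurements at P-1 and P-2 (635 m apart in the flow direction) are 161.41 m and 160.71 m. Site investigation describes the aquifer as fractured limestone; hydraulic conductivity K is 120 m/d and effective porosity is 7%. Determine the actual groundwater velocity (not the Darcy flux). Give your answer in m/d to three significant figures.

Hydraulic gradient i = (161.41 − 160.71) / 635 = 0.70 / 635 = 0.001102
q = Ki = 120 × 0.001102 = 0.1323 m/d
v = Ki/n = 120·0.001102/0.07 = 1.890 m/d

1.89 m/d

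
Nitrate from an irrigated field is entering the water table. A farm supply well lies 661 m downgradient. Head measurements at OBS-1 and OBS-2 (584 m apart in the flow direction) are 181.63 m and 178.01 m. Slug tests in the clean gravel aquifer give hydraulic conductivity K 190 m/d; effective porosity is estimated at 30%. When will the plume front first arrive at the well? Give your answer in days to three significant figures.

168 days

Hydraulic gradient i = (181.63 − 178.01) / 584 = 3.62 / 584 = 0.006199
Darcy flux q = K·i = 190 × 0.006199 = 1.178 m/d
v_s = q/n_e = 1.178/0.30 = 3.926 m/d
t = L / v = 661 / 3.926 = 168.4 d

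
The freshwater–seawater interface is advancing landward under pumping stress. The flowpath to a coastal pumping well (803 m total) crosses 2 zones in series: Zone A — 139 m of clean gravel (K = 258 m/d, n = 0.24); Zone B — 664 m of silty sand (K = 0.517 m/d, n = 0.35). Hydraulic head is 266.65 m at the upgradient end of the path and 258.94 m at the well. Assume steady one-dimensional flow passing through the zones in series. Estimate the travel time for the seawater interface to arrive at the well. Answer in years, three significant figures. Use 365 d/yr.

Total head drop ΔH = 266.65 − 258.94 = 7.71 m
Steady 1-D flow in series ⇒ the Darcy flux q is identical in every zone and the zone head losses add (resistances L/K in series).
Σ(L/K) = 139/258 + 664/0.517 = 0.5388 + 1284 = 1285 d
q = ΔH / Σ(L/K) = 7.71 / 1285 = 0.006001 m/d (same in every zone)
Zone A: v = q/n = 0.006001/0.24 = 0.02500 m/d → t_A = 139/0.02500 = 5559 d
Zone B: v = q/n = 0.006001/0.35 = 0.01714 m/d → t_B = 664/0.01714 = 38730 d
Total t = 5559 + 38730 = 44290 d
   = 44290 / 365 = 121 yr

121 years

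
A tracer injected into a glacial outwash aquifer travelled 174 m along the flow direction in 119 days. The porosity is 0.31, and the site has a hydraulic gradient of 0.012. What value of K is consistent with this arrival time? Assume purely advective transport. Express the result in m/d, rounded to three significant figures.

v = L / t = 174 / 119 = 1.462 m/d
K = v · n / i = 1.462 × 0.31 / 0.012 = 37.8 m/d

37.8 m/d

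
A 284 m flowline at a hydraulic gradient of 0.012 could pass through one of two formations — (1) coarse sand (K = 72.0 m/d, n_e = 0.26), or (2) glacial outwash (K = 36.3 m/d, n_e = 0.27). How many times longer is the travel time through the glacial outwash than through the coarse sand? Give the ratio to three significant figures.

Unit 1 (coarse sand): v = 72.0×0.012/0.26 = 3.323 m/d, t = 284/3.323 = 85.46 d
Unit 2 (glacial outwash): v = 36.3×0.012/0.27 = 1.613 m/d, t = 284/1.613 = 176.0 d
t(glacial outwash) / t(coarse sand) = 176.0/85.46 = 2.06

2.06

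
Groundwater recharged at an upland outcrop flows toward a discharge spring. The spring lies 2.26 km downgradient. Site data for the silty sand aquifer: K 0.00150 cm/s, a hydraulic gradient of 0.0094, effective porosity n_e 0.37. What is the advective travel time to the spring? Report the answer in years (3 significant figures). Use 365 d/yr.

188 years

K = 0.00150 cm/s × 864 = 1.296 m/d
Darcy flux q = K·i = 1.296 × 0.0094 = 0.01218 m/d
Average linear velocity = 0.01218 / 0.37 = 0.03293 m/d
L = 2.26 km = 2260 m
t = L / v = 2260 / 0.03293 = 68640 d
   = 68640 / 365 = 188 yr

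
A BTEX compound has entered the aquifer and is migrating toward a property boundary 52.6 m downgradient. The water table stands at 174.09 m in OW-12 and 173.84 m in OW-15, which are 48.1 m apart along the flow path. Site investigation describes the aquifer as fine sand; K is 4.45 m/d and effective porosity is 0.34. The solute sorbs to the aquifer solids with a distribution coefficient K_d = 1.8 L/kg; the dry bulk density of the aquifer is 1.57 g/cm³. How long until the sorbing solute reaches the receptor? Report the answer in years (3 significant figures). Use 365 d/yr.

Hydraulic gradient i = (174.09 − 173.84) / 48.1 = 0.25 / 48.1 = 0.005198
Darcy flux q = K·i = 4.45 × 0.005198 = 0.02313 m/d
Seepage velocity v = q / n = 0.02313 / 0.34 = 0.06803 m/d
Retardation R = 1 + ρ_b·K_d/n = 1 + 1.57×1.8/0.34 = 9.312
Contaminant velocity v_c = v/R = 0.06803/9.312 = 0.007305 m/d
t = L/v_c = 52.6/0.007305 = 7200 d
   = 7200/365 = 19.7 yr

19.7 years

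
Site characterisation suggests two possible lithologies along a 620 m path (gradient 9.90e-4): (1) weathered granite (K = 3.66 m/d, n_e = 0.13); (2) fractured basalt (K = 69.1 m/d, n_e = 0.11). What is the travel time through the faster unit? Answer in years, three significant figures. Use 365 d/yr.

2.73 years

Unit 1 (weathered granite): v = 3.66×9.9e-4/0.13 = 0.02787 m/d, t = 620/0.02787 = 22240 d
Unit 2 (fractured basalt): v = 69.1×9.9e-4/0.11 = 0.6219 m/d, t = 620/0.6219 = 996.9 d
Faster: 996.9 d / 365 = 2.73 yr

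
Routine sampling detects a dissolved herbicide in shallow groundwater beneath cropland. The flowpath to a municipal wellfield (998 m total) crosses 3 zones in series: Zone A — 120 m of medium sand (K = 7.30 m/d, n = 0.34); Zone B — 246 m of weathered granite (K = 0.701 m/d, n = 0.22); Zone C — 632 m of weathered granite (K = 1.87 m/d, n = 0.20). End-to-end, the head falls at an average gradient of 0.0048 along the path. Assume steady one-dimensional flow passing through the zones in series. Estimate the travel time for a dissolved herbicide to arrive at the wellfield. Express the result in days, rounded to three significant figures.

32600 days

Steady 1-D flow in series ⇒ the Darcy flux q is identical in every zone and the zone head losses add (resistances L/K in series).
Σ(L/K) = 120/7.30 + 246/0.701 + 632/1.87 = 16.44 + 350.9 + 338.0 = 705.3 d
K_eq = L_total / Σ(L/K) = 998 / 705.3 = 1.415 m/d
q = K_eq · i = 1.415 × 0.0048 = 0.006792 m/d (same in every zone)
Zone A: v = q/n = 0.006792/0.34 = 0.01998 m/d → t_A = 120/0.01998 = 6007 d
Zone B: v = q/n = 0.006792/0.22 = 0.03087 m/d → t_B = 246/0.03087 = 7969 d
Zone C: v = q/n = 0.006792/0.20 = 0.03396 m/d → t_C = 632/0.03396 = 18610 d
Total t = 6007 + 7969 + 18610 = 32590 d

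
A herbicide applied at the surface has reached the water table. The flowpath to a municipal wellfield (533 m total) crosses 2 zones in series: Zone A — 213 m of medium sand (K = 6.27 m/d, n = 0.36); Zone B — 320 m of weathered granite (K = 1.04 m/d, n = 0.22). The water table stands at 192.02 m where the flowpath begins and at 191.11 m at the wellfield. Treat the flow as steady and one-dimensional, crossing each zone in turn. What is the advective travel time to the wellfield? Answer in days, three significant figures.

Total head drop ΔH = 192.02 − 191.11 = 0.91 m
Continuity: the same q passes through each zone, so ΔH = q·Σ(L_j/K_j) — the zones act as resistances in series.
Σ(L/K) = 213/6.27 + 320/1.04 = 33.97 + 307.7 = 341.7 d
q = ΔH / Σ(L/K) = 0.91 / 341.7 = 0.002663 m/d (same in every zone)
Zone A: v = q/n = 0.002663/0.36 = 0.007398 m/d → t_A = 213/0.007398 = 28790 d
Zone B: v = q/n = 0.002663/0.22 = 0.01211 m/d → t_B = 320/0.01211 = 26430 d
Total t = 28790 + 26430 = 55220 d

55200 days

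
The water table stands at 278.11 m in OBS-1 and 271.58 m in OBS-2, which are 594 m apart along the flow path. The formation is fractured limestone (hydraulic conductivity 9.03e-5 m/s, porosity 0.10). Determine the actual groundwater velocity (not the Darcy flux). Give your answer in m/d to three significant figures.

0.858 m/d

Hydraulic gradient i = (278.11 − 271.58) / 594 = 6.53 / 594 = 0.01099
K = 9.03e-5 m/s × 86400 s/d = 7.802 m/d
Specific discharge q = 7.802 × 0.01099 = 0.08577 m/d
v_s = q/n_e = 0.08577/0.10 = 0.8577 m/d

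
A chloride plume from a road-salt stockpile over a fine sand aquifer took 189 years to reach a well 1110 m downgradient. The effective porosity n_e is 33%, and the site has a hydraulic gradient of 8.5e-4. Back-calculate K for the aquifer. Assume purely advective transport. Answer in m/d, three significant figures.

t = 189 years = 68990 d
v = L / t = 1110 / 68990 = 0.01609 m/d
K = v · n / i = 0.01609 × 0.33 / 8.5e-4 = 6.25 m/d

6.25 m/d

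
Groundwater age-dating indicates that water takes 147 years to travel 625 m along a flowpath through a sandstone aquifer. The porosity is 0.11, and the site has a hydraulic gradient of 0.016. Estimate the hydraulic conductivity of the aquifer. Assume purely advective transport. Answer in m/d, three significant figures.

t = 147 years = 53660 d
v = L / t = 625 / 53660 = 0.01165 m/d
K = v · n / i = 0.01165 × 0.11 / 0.016 = 0.0801 m/d

0.0801 m/d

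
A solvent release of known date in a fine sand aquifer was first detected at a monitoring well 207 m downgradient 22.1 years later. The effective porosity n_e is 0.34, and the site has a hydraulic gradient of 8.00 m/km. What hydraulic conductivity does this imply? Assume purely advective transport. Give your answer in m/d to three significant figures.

t = 22.1 years = 8067 d
v = L / t = 207 / 8067 = 0.02566 m/d
K = v · n / i = 0.02566 × 0.34 / 0.0080 = 1.09 m/d

1.09 m/d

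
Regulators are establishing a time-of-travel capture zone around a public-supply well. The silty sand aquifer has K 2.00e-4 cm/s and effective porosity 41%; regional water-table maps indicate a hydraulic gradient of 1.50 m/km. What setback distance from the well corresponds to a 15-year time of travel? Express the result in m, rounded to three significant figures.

3.46 m

K = 2.00e-4 cm/s × 864 = 0.1728 m/d
Darcy flux q = K·i = 0.1728 × 0.0015 = 2.592e-4 m/d
Average linear velocity = 2.592e-4 / 0.41 = 6.322e-4 m/d
T = 15 yr × 365 = 5475 d
L = v × T = 6.322e-4 × 5475 = 3.461 m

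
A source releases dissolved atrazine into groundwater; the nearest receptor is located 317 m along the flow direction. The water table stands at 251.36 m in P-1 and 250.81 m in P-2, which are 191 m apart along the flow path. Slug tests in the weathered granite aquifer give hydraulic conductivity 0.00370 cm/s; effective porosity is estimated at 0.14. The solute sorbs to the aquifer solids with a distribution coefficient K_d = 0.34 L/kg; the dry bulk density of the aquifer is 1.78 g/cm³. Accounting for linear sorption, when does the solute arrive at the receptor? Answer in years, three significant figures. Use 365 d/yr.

70.3 years

Hydraulic gradient i = (251.36 − 250.81) / 191 = 0.55 / 191 = 0.002880
K = 0.00370 cm/s × 864 = 3.197 m/d
Specific discharge q = 3.197 × 0.002880 = 0.009205 m/d
Average linear velocity = 0.009205 / 0.14 = 0.06575 m/d
Retardation R = 1 + ρ_b·K_d/n = 1 + 1.78×0.34/0.14 = 5.323
Contaminant velocity v_c = v/R = 0.06575/5.323 = 0.01235 m/d
t = L/v_c = 317/0.01235 = 25660 d
   = 25660/365 = 70.3 yr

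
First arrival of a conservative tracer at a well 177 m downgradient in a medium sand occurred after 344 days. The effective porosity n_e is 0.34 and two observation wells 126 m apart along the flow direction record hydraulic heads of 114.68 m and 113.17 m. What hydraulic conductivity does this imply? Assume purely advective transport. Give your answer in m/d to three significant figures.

Hydraulic gradient i = (114.68 − 113.17) / 126 = 1.51 / 126 = 0.01198
v = L / t = 177 / 344 = 0.5145 m/d
K = v · n / i = 0.5145 × 0.34 / 0.01198 = 14.6 m/d

14.6 m/d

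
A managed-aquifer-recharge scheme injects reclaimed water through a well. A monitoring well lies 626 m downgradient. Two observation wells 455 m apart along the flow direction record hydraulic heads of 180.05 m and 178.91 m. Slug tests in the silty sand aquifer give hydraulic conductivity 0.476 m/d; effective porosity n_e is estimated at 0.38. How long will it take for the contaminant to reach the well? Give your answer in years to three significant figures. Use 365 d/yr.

546 years

Hydraulic gradient i = (180.05 − 178.91) / 455 = 1.14 / 455 = 0.002505
Specific discharge q = 0.476 × 0.002505 = 0.001193 m/d
Average linear velocity = 0.001193 / 0.38 = 0.003138 m/d
t = L / v = 626 / 0.003138 = 199500 d
   = 199500 / 365 = 546 yr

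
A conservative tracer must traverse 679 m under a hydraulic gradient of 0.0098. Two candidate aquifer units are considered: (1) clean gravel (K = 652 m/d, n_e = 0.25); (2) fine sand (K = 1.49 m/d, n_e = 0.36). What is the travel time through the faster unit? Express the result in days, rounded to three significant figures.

26.6 days

Unit 1 (clean gravel): v = 652×0.0098/0.25 = 25.56 m/d, t = 679/25.56 = 26.57 d
Unit 2 (fine sand): v = 1.49×0.0098/0.36 = 0.04056 m/d, t = 679/0.04056 = 16740 d
Faster unit: t = 26.6 d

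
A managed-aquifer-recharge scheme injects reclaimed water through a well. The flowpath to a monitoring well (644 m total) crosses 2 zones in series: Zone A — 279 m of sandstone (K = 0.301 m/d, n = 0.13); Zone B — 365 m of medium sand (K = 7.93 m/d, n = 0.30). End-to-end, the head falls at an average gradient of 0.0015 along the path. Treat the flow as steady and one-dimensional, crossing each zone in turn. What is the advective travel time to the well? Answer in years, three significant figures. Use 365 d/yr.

Continuity: the same q passes through each zone, so ΔH = q·Σ(L_j/K_j) — the zones act as resistances in series.
Σ(L/K) = 279/0.301 + 365/7.93 = 926.9 + 46.03 = 972.9 d
K_eq = L_total / Σ(L/K) = 644 / 972.9 = 0.6619 m/d
q = K_eq · i = 0.6619 × 0.0015 = 9.929e-4 m/d (same in every zone)
Zone A: v = q/n = 9.929e-4/0.13 = 0.007637 m/d → t_A = 279/0.007637 = 36530 d
Zone B: v = q/n = 9.929e-4/0.30 = 0.003310 m/d → t_B = 365/0.003310 = 110300 d
Total t = 36530 + 110300 = 146800 d
   = 146800 / 365 = 402 yr

402 years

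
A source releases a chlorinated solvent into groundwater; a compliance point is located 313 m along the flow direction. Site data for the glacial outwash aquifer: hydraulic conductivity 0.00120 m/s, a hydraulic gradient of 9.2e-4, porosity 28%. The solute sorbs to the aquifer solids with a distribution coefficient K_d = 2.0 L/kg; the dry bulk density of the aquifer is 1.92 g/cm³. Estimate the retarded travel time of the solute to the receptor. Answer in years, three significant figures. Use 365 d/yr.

K = 0.00120 m/s × 86400 s/d = 103.7 m/d
Darcy flux q = K·i = 103.7 × 9.2e-4 = 0.09539 m/d
Average linear velocity = 0.09539 / 0.28 = 0.3407 m/d
Retardation R = 1 + ρ_b·K_d/n = 1 + 1.92×2.0/0.28 = 14.71
Contaminant velocity v_c = v/R = 0.3407/14.71 = 0.02315 m/d
t = L/v_c = 313/0.02315 = 13520 d
   = 13520/365 = 37.0 yr

37.0 years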